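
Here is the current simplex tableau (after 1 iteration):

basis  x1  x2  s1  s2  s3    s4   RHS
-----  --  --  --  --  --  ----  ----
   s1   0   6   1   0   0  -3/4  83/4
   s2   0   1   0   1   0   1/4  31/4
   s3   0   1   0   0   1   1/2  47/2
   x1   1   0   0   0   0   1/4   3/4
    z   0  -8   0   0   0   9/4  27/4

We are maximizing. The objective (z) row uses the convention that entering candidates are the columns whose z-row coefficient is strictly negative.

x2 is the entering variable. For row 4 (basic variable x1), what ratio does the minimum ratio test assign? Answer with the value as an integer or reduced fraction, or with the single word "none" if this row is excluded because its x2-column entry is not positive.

none

The x2 entry in row 4 is 0 ≤ 0, so this row gives no ratio.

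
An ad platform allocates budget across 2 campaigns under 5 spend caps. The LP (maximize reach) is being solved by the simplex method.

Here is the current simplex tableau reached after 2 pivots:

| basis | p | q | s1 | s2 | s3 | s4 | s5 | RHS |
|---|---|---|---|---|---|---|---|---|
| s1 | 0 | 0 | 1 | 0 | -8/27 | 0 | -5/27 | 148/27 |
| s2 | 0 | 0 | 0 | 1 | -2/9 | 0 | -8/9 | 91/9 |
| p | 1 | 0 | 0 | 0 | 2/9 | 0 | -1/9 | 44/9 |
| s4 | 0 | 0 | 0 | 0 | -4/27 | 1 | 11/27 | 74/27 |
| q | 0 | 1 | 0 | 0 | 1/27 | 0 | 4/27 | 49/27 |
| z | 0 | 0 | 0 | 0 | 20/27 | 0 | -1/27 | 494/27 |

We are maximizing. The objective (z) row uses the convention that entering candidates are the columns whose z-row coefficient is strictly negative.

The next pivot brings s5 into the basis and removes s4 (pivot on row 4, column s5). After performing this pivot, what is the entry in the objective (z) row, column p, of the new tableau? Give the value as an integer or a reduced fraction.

Pivot element is row 4, column s5: 11/27.
Normalize row 4: new (row 4, p) = 0/(11/27) = 0.
z-row ← z-row − (-1/27)·(new row 4): 0 − (-1/27)·0 = 0.

0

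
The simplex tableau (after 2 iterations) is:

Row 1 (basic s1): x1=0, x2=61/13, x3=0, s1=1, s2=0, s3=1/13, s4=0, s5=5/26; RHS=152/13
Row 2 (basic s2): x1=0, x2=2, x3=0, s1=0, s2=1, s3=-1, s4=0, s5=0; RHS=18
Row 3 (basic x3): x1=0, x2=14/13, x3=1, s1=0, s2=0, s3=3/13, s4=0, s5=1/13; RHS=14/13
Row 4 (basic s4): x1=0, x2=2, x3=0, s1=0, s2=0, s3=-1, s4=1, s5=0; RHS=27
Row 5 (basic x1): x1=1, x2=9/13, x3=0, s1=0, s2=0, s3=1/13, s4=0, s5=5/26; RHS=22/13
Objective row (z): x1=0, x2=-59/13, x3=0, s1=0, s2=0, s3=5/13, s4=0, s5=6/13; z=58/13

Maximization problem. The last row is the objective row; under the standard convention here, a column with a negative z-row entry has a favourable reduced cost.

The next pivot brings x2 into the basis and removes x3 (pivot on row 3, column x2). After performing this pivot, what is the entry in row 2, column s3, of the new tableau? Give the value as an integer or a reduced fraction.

Pivot element is row 3, column x2: 14/13.
Normalize row 3: new (row 3, s3) = (3/13)/(14/13) = 3/14.
row 2 ← row 2 − 2·(new row 3): -1 − 2·(3/14) = -10/7.

-10/7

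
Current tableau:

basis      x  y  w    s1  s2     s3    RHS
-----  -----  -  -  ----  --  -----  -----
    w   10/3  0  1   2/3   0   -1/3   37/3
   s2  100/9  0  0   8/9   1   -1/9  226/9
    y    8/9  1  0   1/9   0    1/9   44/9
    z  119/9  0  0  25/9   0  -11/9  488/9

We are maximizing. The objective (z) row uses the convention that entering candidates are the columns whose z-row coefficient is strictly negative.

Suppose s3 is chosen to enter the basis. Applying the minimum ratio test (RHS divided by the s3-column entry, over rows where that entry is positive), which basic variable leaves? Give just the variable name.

y

Ratios: row 1 (w): entry -1/3 ≤ 0, skip; row 2 (s2): entry -1/9 ≤ 0, skip; row 3 (y): (44/9)/(1/9) = 44.
Minimum ratio 44 is in the y row, so y leaves.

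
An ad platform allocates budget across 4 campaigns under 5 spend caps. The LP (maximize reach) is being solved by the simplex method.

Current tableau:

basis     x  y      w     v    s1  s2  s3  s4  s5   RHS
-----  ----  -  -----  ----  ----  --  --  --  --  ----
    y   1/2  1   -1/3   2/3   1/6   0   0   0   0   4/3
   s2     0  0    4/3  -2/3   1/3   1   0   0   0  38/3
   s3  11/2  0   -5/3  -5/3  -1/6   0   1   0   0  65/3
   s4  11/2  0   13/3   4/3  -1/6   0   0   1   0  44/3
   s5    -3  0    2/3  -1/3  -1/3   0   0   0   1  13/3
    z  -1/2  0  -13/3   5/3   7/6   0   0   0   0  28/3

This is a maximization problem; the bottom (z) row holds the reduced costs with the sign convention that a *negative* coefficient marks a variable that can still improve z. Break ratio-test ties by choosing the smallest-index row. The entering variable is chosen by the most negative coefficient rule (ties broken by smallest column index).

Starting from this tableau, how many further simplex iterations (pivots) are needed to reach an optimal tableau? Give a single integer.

1

pivot: w in, s4 out → z = 24
No improving column remains; optimal.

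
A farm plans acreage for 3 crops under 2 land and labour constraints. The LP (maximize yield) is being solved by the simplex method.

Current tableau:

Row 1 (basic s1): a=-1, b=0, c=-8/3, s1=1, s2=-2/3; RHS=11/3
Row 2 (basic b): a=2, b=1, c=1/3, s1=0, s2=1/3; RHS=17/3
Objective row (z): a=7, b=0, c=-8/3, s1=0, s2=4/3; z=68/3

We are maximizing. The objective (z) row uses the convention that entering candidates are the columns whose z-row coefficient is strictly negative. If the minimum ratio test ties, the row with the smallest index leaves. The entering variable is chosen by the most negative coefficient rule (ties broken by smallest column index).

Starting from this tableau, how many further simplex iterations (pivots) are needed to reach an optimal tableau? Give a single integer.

pivot: c in, b out → z = 68
No improving column remains; optimal.

1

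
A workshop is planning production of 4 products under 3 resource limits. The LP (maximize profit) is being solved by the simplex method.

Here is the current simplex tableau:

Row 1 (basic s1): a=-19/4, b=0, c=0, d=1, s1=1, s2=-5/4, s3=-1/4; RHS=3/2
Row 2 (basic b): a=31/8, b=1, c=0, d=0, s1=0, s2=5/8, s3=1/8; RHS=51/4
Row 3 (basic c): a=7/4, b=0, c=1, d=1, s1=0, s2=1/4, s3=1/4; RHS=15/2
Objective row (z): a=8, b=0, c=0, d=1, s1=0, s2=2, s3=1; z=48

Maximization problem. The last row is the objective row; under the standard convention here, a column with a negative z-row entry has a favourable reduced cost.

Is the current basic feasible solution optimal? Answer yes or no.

yes

No objective-row coefficient is strictly negative, so no entering variable exists; the tableau is optimal.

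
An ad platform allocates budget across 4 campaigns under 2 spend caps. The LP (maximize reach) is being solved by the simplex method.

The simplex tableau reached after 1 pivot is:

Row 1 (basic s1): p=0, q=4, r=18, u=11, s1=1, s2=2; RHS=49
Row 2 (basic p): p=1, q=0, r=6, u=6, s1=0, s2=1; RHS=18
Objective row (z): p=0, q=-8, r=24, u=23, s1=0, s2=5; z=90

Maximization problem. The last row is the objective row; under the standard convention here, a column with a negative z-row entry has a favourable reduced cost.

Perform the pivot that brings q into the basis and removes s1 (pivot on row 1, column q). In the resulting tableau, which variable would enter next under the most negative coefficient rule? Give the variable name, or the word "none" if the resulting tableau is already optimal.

none

Pivot element 4. New z-row = old z-row − (-8)·(row 1/4).
Updated z-row coefficients: p: 0, q: 0, r: 60, u: 45, s1: 2, s2: 9.
No coefficient is strictly negative; the tableau after this pivot is optimal.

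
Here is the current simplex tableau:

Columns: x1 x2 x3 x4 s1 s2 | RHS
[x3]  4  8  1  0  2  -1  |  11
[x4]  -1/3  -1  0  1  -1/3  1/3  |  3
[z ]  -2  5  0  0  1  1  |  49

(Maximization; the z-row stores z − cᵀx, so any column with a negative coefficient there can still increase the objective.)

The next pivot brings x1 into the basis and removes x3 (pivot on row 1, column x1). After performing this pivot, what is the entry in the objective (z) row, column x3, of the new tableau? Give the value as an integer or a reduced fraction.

1/2

Pivot element is row 1, column x1: 4.
Normalize row 1: new (row 1, x3) = 1/4 = 1/4.
z-row ← z-row − (-2)·(new row 1): 0 − (-2)·(1/4) = 1/2.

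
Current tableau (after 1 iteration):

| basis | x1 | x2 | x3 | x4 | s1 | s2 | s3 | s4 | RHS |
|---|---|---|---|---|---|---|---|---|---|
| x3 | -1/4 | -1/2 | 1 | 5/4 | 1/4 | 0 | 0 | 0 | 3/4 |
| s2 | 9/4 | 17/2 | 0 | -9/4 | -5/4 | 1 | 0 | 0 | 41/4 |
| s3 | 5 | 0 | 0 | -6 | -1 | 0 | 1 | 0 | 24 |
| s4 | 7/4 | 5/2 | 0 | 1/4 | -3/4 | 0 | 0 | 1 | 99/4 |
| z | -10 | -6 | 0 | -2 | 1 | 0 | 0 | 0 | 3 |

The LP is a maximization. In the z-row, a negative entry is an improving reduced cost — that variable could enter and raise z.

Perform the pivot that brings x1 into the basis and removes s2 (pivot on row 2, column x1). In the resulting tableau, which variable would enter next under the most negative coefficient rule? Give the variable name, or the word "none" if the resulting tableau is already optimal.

x4

Pivot element 9/4. New z-row = old z-row − (-10)·(row 2/(9/4)).
Updated z-row coefficients: x1: 0, x2: 286/9, x3: 0, x4: -12, s1: -41/9, s2: 40/9, s3: 0, s4: 0.
The most negative is -12 in column x4, so x4 would enter next.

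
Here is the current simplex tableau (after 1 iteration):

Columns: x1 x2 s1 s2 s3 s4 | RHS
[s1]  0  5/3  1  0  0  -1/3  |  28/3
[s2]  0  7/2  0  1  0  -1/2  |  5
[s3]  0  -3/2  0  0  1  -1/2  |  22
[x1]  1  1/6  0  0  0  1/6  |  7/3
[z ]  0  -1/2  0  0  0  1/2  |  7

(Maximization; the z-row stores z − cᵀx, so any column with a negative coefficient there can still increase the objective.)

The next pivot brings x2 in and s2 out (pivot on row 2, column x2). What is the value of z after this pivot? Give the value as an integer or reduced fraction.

Minimum ratio for x2: 5/(7/2) = 10/7.
z changes by −(z-row coeff of x2)·ratio = −(-1/2)·(10/7) = 5/7.
New z = 7 + (5/7) = 54/7.

54/7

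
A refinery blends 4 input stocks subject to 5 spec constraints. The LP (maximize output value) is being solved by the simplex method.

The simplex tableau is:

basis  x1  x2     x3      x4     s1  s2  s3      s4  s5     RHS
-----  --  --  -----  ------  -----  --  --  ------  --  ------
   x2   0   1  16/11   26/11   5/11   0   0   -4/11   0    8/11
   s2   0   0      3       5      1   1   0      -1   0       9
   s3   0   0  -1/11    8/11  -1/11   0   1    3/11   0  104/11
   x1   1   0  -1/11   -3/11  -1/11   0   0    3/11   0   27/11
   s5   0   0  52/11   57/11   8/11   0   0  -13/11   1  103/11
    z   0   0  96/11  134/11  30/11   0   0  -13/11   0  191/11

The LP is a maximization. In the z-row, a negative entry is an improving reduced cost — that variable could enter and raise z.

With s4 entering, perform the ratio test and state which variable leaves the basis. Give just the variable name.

x1

Ratios: row 1 (x2): entry -4/11 ≤ 0, skip; row 2 (s2): entry -1 ≤ 0, skip; row 3 (s3): (104/11)/(3/11) = 104/3; row 4 (x1): (27/11)/(3/11) = 9; row 5 (s5): entry -13/11 ≤ 0, skip.
Minimum ratio 9 is in the x1 row, so x1 leaves.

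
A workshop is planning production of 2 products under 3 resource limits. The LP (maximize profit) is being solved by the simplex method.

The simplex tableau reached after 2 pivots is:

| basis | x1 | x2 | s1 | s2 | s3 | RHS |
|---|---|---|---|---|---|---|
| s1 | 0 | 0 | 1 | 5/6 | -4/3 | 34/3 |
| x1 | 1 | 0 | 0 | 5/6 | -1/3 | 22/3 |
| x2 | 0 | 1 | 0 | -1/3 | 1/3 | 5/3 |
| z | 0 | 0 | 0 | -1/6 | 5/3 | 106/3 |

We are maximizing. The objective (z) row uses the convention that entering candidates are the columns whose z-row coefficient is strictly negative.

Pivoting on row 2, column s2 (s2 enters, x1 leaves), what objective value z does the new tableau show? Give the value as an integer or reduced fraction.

184/5

Minimum ratio for s2: (22/3)/(5/6) = 44/5.
z changes by −(z-row coeff of s2)·ratio = −(-1/6)·(44/5) = 22/15.
New z = 106/3 + (22/15) = 184/5.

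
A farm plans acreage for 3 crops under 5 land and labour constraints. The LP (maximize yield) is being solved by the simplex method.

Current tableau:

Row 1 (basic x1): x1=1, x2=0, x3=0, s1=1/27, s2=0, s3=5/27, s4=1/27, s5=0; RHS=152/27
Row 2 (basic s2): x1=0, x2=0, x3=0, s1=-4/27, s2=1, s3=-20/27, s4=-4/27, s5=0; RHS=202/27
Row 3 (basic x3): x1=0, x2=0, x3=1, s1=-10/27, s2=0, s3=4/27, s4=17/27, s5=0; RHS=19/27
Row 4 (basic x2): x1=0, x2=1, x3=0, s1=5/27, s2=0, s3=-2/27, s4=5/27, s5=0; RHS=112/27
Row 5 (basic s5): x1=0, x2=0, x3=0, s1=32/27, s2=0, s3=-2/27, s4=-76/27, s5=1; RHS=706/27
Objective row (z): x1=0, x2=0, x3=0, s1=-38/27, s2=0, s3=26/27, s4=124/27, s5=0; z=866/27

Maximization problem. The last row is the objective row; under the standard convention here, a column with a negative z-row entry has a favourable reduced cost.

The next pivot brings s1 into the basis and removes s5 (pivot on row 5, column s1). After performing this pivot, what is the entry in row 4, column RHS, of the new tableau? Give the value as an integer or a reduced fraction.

Pivot element is row 5, column s1: 32/27.
Normalize row 5: new (row 5, RHS) = (706/27)/(32/27) = 353/16.
row 4 ← row 4 − (5/27)·(new row 5): 112/27 − (5/27)·(353/16) = 1/16.

1/16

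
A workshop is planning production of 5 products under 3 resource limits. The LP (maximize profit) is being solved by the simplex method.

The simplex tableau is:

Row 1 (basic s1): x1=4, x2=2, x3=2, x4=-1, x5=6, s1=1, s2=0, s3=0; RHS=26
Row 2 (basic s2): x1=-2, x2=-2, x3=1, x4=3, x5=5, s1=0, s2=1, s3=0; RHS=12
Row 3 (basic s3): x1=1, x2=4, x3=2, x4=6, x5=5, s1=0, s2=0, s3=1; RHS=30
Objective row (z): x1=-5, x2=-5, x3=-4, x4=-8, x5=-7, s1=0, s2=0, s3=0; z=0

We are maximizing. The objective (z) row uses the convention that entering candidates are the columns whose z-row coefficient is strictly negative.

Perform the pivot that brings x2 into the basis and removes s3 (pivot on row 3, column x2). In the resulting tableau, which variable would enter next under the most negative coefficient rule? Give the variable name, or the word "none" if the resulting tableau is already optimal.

Pivot element 4. New z-row = old z-row − (-5)·(row 3/4).
Updated z-row coefficients: x1: -15/4, x2: 0, x3: -3/2, x4: -1/2, x5: -3/4, s1: 0, s2: 0, s3: 5/4.
The most negative is -15/4 in column x1, so x1 would enter next.

x1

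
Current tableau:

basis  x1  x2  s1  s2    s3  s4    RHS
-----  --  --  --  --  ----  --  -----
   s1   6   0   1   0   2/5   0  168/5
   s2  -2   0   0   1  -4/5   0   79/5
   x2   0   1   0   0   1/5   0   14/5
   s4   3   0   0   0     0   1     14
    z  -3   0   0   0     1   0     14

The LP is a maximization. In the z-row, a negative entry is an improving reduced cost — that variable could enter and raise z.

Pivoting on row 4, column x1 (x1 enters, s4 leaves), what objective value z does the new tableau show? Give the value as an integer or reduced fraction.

Minimum ratio for x1: 14/3 = 14/3.
z changes by −(z-row coeff of x1)·ratio = −(-3)·(14/3) = 14.
New z = 14 + 14 = 28.

28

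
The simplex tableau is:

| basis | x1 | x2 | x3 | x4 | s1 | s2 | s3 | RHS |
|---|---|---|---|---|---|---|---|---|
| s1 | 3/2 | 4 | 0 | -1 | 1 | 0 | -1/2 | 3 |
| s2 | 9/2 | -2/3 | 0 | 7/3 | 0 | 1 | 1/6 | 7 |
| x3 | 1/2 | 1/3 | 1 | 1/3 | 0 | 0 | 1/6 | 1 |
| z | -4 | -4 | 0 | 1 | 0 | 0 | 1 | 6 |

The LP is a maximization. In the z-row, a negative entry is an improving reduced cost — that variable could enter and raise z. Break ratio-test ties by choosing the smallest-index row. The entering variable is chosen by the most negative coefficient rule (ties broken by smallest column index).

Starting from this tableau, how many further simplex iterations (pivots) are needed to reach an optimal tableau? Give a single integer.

pivot: x1 in, s2 out → z = 110/9
pivot: x2 in, s1 out → z = 246/19
No improving column remains; optimal.

2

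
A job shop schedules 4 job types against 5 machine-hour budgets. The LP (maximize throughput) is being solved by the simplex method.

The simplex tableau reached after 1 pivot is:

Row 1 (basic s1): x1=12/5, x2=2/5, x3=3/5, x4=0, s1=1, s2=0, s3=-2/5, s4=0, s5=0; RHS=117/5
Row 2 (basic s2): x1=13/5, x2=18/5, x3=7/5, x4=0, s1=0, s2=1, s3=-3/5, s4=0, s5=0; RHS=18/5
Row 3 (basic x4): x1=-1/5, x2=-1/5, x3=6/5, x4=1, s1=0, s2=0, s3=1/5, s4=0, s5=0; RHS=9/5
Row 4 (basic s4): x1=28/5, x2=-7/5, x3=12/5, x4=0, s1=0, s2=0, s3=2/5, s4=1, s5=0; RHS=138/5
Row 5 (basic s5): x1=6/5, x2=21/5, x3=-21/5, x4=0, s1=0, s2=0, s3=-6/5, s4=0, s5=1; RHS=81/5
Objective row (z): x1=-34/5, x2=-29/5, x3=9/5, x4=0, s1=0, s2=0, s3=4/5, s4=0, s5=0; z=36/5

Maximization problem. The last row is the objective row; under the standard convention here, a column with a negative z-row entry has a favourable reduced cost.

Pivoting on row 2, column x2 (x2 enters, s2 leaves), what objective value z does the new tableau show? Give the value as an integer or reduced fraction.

13

Minimum ratio for x2: (18/5)/(18/5) = 1.
z changes by −(z-row coeff of x2)·ratio = −(-29/5)·1 = 29/5.
New z = 36/5 + (29/5) = 13.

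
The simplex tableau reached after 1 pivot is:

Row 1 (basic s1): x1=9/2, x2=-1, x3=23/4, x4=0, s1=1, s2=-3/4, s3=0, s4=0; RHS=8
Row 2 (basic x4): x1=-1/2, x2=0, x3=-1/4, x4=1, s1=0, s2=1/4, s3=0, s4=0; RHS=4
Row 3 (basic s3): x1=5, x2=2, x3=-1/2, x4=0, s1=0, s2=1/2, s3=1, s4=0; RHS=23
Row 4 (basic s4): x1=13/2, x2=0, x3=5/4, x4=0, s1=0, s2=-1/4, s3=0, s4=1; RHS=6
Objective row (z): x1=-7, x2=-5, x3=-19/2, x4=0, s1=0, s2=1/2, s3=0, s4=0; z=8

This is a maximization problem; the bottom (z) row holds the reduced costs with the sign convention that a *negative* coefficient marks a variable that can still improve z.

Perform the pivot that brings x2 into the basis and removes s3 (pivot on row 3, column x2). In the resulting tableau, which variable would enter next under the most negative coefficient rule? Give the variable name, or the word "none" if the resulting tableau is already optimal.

x3

Pivot element 2. New z-row = old z-row − (-5)·(row 3/2).
Updated z-row coefficients: x1: 11/2, x2: 0, x3: -43/4, x4: 0, s1: 0, s2: 7/4, s3: 5/2, s4: 0.
The most negative is -43/4 in column x3, so x3 would enter next.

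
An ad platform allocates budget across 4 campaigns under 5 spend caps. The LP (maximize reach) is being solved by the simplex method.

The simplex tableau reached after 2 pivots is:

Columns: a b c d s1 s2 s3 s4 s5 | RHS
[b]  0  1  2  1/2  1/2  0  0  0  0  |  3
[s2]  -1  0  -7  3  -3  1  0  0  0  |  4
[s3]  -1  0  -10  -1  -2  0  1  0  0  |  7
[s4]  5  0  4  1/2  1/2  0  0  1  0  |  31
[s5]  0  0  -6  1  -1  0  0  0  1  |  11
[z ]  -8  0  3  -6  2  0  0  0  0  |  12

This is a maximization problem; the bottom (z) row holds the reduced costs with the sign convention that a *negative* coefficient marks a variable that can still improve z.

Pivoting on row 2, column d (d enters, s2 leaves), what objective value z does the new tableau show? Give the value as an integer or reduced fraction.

20

Minimum ratio for d: 4/3 = 4/3.
z changes by −(z-row coeff of d)·ratio = −(-6)·(4/3) = 8.
New z = 12 + 8 = 20.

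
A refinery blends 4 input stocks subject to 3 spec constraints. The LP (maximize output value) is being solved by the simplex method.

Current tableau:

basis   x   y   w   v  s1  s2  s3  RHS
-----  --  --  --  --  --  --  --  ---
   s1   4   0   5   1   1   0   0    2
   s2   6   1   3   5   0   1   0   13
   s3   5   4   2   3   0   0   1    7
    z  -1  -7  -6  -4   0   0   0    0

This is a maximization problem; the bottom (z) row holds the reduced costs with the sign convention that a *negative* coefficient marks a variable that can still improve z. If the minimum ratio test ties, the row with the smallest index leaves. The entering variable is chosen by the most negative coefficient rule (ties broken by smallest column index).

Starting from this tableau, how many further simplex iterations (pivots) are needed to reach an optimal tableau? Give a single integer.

pivot: y in, s3 out → z = 49/4
pivot: w in, s1 out → z = 53/4
No improving column remains; optimal.

2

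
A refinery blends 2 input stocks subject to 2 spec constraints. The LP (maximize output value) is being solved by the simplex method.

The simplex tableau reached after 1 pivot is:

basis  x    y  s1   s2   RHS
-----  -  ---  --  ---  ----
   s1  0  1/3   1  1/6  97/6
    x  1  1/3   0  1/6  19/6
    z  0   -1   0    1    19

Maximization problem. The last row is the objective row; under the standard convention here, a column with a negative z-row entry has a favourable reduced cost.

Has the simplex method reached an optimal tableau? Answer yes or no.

no

Column y has objective-row coefficient -1, which is negative; an improving pivot exists, so not yet optimal.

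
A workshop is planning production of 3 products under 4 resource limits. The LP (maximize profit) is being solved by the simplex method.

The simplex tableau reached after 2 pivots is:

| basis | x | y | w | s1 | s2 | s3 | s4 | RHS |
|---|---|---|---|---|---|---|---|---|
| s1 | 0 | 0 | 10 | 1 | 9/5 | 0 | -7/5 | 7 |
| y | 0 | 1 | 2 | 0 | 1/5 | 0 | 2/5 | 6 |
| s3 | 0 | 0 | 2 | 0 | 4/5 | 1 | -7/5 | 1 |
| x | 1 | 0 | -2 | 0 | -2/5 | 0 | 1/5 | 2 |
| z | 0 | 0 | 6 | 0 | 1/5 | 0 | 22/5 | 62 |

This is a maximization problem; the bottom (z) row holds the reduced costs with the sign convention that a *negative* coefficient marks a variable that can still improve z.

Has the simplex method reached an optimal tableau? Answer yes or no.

No objective-row coefficient is strictly negative, so no entering variable exists; the tableau is optimal.

yes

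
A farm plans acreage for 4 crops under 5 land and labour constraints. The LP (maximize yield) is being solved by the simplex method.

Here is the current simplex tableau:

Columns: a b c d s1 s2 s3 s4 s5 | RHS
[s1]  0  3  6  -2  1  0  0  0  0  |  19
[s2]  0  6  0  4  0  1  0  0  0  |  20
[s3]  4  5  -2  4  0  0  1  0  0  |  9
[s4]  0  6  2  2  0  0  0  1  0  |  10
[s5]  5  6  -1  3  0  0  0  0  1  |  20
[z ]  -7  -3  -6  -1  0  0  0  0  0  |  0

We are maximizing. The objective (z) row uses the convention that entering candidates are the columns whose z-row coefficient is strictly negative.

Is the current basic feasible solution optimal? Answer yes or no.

no

Column a has objective-row coefficient -7, which is negative; an improving pivot exists, so not yet optimal.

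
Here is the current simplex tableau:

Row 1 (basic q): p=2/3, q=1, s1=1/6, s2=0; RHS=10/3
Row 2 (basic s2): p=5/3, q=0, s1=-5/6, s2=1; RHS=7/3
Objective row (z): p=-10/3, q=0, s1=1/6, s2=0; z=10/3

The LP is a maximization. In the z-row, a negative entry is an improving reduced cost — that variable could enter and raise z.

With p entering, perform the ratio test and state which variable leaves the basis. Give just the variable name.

s2

Ratios: row 1 (q): (10/3)/(2/3) = 5; row 2 (s2): (7/3)/(5/3) = 7/5.
Minimum ratio 7/5 is in the s2 row, so s2 leaves.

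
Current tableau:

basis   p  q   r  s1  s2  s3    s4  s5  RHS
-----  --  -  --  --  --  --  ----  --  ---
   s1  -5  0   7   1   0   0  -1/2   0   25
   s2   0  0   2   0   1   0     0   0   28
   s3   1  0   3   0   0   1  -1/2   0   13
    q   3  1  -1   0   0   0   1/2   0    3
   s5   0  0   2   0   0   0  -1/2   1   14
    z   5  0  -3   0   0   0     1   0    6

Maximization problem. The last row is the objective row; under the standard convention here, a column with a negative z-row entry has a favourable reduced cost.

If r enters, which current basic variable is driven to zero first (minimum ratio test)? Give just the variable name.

s1

Ratios: row 1 (s1): 25/7 = 25/7; row 2 (s2): 28/2 = 14; row 3 (s3): 13/3 = 13/3; row 4 (q): entry -1 ≤ 0, skip; row 5 (s5): 14/2 = 7.
Minimum ratio 25/7 is in the s1 row, so s1 leaves.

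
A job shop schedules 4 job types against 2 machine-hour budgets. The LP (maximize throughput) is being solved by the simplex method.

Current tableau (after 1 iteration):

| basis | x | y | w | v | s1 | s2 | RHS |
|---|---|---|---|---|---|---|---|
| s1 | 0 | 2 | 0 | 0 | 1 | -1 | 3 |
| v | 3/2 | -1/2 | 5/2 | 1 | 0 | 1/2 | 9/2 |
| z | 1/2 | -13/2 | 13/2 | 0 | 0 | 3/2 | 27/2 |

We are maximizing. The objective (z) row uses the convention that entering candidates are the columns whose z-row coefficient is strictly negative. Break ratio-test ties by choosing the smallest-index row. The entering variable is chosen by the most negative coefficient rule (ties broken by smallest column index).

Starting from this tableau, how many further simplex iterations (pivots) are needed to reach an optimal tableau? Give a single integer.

pivot: y in, s1 out → z = 93/4
pivot: s2 in, v out → z = 60
No improving column remains; optimal.

2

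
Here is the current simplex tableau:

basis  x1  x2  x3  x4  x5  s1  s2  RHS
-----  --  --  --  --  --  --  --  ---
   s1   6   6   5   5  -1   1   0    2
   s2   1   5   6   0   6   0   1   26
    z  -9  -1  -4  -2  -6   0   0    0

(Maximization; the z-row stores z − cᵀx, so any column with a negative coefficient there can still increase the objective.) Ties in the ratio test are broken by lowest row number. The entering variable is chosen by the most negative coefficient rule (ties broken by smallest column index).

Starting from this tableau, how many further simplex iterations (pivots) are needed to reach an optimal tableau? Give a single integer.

pivot: x1 in, s1 out → z = 3
pivot: x5 in, s2 out → z = 1266/37
No improving column remains; optimal.

2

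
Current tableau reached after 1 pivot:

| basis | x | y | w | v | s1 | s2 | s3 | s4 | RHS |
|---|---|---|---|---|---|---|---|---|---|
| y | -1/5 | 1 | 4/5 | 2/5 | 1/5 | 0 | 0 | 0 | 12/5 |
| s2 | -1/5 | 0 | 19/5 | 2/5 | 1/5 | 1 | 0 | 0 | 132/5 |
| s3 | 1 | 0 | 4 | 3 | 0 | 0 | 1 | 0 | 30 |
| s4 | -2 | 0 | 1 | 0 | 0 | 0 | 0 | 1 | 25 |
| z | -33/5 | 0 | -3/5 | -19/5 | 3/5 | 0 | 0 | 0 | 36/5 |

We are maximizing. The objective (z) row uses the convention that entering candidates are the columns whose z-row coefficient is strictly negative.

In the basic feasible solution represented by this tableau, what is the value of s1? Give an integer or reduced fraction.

0

s1 is nonbasic (not in the basis column), so its value in the current BFS is 0.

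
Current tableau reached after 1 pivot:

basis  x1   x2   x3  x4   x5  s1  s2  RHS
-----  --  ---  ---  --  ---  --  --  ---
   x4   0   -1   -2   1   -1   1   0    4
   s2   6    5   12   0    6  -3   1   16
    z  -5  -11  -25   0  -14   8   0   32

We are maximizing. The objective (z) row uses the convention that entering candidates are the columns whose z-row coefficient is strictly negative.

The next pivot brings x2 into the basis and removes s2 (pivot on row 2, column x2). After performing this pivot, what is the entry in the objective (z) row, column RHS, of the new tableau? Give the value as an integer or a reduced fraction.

Pivot element is row 2, column x2: 5.
Normalize row 2: new (row 2, RHS) = 16/5 = 16/5.
z-row ← z-row − (-11)·(new row 2): 32 − (-11)·(16/5) = 336/5.

336/5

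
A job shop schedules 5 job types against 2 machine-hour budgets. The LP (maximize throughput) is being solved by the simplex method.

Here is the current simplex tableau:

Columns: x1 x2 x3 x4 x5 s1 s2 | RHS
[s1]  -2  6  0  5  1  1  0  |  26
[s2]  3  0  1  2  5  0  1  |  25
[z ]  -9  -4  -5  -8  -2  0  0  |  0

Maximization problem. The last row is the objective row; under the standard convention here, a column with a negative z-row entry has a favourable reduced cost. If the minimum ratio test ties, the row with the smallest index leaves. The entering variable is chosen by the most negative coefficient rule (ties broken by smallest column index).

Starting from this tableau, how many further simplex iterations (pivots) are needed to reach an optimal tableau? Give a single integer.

pivot: x1 in, s2 out → z = 75
pivot: x2 in, s1 out → z = 931/9
pivot: x3 in, x1 out → z = 427/3
No improving column remains; optimal.

3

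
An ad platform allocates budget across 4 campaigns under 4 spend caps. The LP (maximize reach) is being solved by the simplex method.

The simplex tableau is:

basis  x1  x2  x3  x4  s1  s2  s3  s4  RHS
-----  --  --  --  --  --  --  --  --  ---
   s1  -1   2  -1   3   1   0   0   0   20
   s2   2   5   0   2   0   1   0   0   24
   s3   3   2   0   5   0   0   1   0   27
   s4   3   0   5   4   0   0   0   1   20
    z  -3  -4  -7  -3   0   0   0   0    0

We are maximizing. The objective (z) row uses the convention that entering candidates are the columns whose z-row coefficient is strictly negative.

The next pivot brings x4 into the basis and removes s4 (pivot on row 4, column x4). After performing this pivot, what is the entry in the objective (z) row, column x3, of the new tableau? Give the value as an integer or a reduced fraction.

Pivot element is row 4, column x4: 4.
Normalize row 4: new (row 4, x3) = 5/4 = 5/4.
z-row ← z-row − (-3)·(new row 4): -7 − (-3)·(5/4) = -13/4.

-13/4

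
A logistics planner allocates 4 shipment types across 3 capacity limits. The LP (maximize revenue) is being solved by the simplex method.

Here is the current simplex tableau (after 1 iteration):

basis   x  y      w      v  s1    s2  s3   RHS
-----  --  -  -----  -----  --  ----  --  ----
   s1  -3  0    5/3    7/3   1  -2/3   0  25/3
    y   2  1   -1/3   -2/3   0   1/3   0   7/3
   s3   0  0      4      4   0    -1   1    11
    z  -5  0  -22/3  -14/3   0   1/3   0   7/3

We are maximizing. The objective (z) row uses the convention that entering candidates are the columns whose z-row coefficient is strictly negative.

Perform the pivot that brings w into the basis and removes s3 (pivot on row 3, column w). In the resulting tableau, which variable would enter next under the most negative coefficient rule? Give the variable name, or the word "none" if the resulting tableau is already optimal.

Pivot element 4. New z-row = old z-row − (-22/3)·(row 3/4).
Updated z-row coefficients: x: -5, y: 0, w: 0, v: 8/3, s1: 0, s2: -3/2, s3: 11/6.
The most negative is -5 in column x, so x would enter next.

x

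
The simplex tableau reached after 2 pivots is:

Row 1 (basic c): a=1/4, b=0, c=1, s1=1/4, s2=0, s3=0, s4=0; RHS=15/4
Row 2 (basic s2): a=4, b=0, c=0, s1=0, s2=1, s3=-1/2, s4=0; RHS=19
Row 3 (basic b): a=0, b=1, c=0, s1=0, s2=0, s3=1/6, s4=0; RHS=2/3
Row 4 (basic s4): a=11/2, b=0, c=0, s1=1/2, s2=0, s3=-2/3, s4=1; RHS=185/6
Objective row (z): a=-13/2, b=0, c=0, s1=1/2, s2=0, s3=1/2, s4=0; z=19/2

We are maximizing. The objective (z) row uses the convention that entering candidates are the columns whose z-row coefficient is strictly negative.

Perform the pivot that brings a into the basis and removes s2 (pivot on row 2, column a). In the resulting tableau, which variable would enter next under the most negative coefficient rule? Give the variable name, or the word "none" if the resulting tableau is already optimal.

Pivot element 4. New z-row = old z-row − (-13/2)·(row 2/4).
Updated z-row coefficients: a: 0, b: 0, c: 0, s1: 1/2, s2: 13/8, s3: -5/16, s4: 0.
The most negative is -5/16 in column s3, so s3 would enter next.

s3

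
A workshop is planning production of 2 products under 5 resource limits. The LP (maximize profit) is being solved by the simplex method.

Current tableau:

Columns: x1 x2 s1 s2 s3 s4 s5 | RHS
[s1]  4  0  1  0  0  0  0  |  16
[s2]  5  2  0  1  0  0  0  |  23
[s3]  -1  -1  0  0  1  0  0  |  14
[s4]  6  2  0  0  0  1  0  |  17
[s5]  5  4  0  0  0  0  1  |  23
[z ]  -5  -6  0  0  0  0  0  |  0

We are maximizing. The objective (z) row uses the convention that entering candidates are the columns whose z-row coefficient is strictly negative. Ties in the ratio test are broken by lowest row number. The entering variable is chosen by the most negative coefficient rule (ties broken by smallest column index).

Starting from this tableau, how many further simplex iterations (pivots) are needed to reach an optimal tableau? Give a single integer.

pivot: x2 in, s5 out → z = 69/2
No improving column remains; optimal.

1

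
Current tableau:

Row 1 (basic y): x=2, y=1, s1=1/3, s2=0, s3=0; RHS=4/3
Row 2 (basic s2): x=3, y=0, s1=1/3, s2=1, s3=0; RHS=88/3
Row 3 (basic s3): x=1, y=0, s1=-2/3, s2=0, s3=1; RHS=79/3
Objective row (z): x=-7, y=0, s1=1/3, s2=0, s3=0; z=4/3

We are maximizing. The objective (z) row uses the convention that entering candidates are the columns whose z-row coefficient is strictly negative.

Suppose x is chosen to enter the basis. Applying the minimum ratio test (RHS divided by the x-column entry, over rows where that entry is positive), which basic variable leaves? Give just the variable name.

y

Ratios: row 1 (y): (4/3)/2 = 2/3; row 2 (s2): (88/3)/3 = 88/9; row 3 (s3): (79/3)/1 = 79/3.
Minimum ratio 2/3 is in the y row, so y leaves.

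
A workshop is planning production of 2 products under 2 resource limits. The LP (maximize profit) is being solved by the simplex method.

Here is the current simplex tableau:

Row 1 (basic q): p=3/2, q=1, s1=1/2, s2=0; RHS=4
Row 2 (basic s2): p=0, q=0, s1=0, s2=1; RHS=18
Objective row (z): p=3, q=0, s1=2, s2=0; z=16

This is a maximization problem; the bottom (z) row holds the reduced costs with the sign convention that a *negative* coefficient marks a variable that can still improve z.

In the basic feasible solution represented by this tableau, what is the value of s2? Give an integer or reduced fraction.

18

s2 is basic (row 2); its value is the RHS of that row: 18.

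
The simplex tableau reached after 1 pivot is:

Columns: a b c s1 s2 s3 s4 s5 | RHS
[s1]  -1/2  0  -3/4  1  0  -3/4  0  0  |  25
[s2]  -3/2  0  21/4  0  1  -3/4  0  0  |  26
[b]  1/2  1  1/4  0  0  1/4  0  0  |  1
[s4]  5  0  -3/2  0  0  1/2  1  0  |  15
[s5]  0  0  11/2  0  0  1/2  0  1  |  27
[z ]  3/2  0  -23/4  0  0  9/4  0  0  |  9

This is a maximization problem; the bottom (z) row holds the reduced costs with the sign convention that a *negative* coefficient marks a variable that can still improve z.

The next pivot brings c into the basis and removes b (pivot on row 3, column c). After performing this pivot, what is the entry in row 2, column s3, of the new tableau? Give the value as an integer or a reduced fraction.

Pivot element is row 3, column c: 1/4.
Normalize row 3: new (row 3, s3) = (1/4)/(1/4) = 1.
row 2 ← row 2 − (21/4)·(new row 3): -3/4 − (21/4)·1 = -6.

-6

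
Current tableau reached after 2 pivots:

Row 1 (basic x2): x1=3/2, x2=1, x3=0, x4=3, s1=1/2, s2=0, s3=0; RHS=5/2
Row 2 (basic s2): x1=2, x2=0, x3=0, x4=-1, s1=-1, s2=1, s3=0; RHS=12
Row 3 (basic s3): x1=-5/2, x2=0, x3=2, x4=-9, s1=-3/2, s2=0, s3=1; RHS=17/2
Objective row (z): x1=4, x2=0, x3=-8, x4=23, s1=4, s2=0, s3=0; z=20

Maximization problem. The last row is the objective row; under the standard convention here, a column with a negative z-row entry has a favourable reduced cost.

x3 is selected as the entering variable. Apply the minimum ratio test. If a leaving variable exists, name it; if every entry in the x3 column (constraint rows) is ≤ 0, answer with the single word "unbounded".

s3

Ratios: row 1 (x2): entry 0 ≤ 0, skip; row 2 (s2): entry 0 ≤ 0, skip; row 3 (s3): (17/2)/2 = 17/4.
Minimum ratio is in the s3 row, so s3 leaves.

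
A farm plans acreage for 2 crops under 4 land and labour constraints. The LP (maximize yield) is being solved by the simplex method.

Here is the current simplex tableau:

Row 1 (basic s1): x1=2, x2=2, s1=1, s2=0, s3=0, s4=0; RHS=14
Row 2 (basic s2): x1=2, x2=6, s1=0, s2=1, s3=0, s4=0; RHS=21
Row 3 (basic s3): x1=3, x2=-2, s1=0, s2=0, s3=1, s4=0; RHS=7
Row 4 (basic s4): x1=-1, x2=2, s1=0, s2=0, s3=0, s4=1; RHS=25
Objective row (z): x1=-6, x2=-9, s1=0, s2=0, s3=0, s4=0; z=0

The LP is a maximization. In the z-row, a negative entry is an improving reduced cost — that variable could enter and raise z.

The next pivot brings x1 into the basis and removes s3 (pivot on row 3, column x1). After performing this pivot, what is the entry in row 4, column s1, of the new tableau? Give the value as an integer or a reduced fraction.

0

Pivot element is row 3, column x1: 3.
Normalize row 3: new (row 3, s1) = 0/3 = 0.
row 4 ← row 4 − (-1)·(new row 3): 0 − (-1)·0 = 0.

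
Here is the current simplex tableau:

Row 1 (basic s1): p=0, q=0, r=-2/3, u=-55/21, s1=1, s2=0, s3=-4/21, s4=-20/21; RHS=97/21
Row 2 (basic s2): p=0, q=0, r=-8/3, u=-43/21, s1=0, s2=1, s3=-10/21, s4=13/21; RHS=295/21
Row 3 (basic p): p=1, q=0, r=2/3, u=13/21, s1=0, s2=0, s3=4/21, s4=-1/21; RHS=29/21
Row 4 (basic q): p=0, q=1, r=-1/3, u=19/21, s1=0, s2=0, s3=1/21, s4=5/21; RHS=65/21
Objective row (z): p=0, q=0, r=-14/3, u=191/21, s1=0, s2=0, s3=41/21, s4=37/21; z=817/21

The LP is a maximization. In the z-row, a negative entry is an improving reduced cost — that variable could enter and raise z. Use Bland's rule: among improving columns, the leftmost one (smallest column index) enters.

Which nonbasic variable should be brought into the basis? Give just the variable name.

Objective-row coefficients: p: 0, q: 0, r: -14/3, u: 191/21, s1: 0, s2: 0, s3: 41/21, s4: 37/21.
Improving columns: r. Bland's rule picks the smallest column index → r.

r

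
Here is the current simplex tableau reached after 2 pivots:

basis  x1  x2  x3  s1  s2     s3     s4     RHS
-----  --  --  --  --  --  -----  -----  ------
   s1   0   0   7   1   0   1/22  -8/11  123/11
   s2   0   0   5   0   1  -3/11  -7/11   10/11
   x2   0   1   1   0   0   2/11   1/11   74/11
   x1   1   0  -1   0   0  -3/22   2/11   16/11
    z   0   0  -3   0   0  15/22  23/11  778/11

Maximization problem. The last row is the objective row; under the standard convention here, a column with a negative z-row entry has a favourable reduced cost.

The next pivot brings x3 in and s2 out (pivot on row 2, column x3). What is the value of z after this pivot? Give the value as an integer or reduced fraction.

Minimum ratio for x3: (10/11)/5 = 2/11.
z changes by −(z-row coeff of x3)·ratio = −(-3)·(2/11) = 6/11.
New z = 778/11 + (6/11) = 784/11.

784/11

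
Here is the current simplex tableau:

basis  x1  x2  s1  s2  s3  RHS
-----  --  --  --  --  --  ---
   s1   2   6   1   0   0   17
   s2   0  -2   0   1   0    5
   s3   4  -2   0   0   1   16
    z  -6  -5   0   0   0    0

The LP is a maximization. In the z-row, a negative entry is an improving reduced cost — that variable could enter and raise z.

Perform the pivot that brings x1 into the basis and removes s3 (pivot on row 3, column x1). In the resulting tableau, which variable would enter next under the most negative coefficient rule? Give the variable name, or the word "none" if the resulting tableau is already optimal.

x2

Pivot element 4. New z-row = old z-row − (-6)·(row 3/4).
Updated z-row coefficients: x1: 0, x2: -8, s1: 0, s2: 0, s3: 3/2.
The most negative is -8 in column x2, so x2 would enter next.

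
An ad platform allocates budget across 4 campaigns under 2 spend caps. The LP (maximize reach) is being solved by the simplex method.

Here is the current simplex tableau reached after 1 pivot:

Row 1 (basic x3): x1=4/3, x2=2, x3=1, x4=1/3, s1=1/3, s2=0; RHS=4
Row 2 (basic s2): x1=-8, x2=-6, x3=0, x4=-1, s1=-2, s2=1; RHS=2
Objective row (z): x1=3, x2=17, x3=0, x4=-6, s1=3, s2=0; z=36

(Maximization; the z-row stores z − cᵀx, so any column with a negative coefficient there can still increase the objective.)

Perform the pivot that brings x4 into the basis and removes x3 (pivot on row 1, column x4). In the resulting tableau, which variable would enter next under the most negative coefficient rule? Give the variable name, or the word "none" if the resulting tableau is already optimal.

none

Pivot element 1/3. New z-row = old z-row − (-6)·(row 1/(1/3)).
Updated z-row coefficients: x1: 27, x2: 53, x3: 18, x4: 0, s1: 9, s2: 0.
No coefficient is strictly negative; the tableau after this pivot is optimal.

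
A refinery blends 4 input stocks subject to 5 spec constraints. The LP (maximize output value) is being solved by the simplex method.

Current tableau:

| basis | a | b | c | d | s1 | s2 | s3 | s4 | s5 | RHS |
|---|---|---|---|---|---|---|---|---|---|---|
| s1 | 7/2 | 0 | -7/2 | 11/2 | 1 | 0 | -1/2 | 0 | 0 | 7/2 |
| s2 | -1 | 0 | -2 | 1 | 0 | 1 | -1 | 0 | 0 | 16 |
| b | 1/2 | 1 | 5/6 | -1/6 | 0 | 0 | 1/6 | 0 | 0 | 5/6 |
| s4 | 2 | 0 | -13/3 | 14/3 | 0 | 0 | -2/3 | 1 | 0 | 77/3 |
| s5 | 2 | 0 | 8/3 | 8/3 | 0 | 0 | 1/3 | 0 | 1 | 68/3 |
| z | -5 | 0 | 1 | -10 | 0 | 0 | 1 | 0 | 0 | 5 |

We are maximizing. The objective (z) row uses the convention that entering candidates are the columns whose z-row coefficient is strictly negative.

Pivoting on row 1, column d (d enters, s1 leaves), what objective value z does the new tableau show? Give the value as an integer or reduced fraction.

125/11

Minimum ratio for d: (7/2)/(11/2) = 7/11.
z changes by −(z-row coeff of d)·ratio = −(-10)·(7/11) = 70/11.
New z = 5 + (70/11) = 125/11.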